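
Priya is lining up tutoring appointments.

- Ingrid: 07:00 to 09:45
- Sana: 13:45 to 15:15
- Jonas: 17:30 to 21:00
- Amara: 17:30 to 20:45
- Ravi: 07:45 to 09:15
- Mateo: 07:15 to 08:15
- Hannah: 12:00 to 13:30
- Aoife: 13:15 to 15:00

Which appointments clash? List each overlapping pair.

Two intervals overlap when each starts before the other ends.
Sorted by start: Ingrid, Mateo, Ravi, Hannah, Aoife, Sana, Amara, Jonas.
Mateo starts before Ingrid ends → Ingrid and Mateo overlap.
Ravi starts before Ingrid ends → Ingrid and Ravi overlap.
Hannah starts after Ingrid ends, so Ingrid has no further overlaps.
Ravi starts before Mateo ends → Mateo and Ravi overlap.
Hannah starts after Mateo ends, so Mateo has no further overlaps.
Hannah starts after Ravi ends, so Ravi has no further overlaps.
Aoife starts before Hannah ends → Hannah and Aoife overlap.
Sana starts after Hannah ends, so Hannah has no further overlaps.
Sana starts before Aoife ends → Aoife and Sana overlap.
Amara starts after Aoife ends, so Aoife has no further overlaps.
Amara starts after Sana ends, so Sana has no further overlaps.
Jonas starts before Amara ends → Amara and Jonas overlap.

Amara & Jonas, Aoife & Hannah, Aoife & Sana, Ingrid & Mateo, Ingrid & Ravi, Mateo & Ravi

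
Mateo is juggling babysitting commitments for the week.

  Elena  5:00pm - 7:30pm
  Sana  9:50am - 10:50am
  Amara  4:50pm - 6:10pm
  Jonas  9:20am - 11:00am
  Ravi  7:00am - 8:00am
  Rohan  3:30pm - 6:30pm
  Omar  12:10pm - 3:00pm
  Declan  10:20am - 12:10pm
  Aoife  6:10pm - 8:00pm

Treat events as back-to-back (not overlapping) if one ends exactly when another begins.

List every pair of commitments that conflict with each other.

Two intervals overlap when each starts before the other ends.
Sorted by start: Ravi, Jonas, Sana, Declan, Omar, Rohan, Amara, Elena, Aoife.
Jonas starts after Ravi ends, so Ravi has no further overlaps.
Sana starts before Jonas ends → Jonas and Sana overlap.
Declan starts before Jonas ends → Jonas and Declan overlap.
Omar starts after Jonas ends, so Jonas has no further overlaps.
Declan starts before Sana ends → Sana and Declan overlap.
Omar starts after Sana ends, so Sana has no further overlaps.
Omar starts exactly when Declan ends (back-to-back, no overlap), so Declan has no further overlaps.
Rohan starts after Omar ends, so Omar has no further overlaps.
Amara starts before Rohan ends → Rohan and Amara overlap.
Elena starts before Rohan ends → Rohan and Elena overlap.
Aoife starts before Rohan ends → Rohan and Aoife overlap.
Elena starts before Amara ends → Amara and Elena overlap.
Aoife starts exactly when Amara ends (back-to-back, no overlap).
Aoife starts before Elena ends → Elena and Aoife overlap.

Amara & Elena, Amara & Rohan, Aoife & Elena, Aoife & Rohan, Declan & Jonas, Declan & Sana, Elena & Rohan, Jonas & Sana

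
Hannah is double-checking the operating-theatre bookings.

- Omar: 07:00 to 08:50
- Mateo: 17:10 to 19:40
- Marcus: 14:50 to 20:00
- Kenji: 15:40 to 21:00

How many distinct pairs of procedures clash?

3

Two intervals overlap when each starts before the other ends.
Sorted by start: Omar, Marcus, Kenji, Mateo.
Marcus starts after Omar ends — done with Omar.
Kenji starts before Marcus ends → Marcus and Kenji overlap.
Mateo starts before Marcus ends → Marcus and Mateo overlap.
Mateo starts before Kenji ends → Kenji and Mateo overlap.
Overlapping pairs: Kenji & Marcus, Kenji & Mateo, Marcus & Mateo — 3 in total.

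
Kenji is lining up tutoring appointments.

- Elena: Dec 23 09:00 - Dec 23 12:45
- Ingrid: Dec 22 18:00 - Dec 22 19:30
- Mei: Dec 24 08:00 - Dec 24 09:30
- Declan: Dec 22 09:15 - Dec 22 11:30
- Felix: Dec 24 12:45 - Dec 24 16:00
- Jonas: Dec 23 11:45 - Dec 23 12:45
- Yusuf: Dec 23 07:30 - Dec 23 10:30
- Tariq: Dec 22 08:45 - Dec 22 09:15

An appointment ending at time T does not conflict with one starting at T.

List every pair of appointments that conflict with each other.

Sorted by start: Tariq, Declan, Ingrid, Yusuf, Elena, Jonas, Mei, Felix.
Declan starts exactly when Tariq ends (back-to-back, no overlap); Tariq is clear from here.
Ingrid starts after Declan ends; Declan is clear from here.
Yusuf starts after Ingrid ends; Ingrid is clear from here.
Elena starts before Yusuf ends → Yusuf and Elena overlap.
Jonas starts after Yusuf ends; Yusuf is clear from here.
Jonas starts before Elena ends → Elena and Jonas overlap.
Mei starts after Elena ends; Elena is clear from here.
Mei starts after Jonas ends; Jonas is clear from here.
Felix starts after Mei ends.

Elena & Jonas, Elena & Yusuf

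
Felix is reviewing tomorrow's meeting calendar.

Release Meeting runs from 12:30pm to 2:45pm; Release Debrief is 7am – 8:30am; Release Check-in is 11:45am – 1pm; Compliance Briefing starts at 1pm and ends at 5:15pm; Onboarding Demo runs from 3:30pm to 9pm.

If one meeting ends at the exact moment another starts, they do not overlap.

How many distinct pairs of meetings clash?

3

Sorted by start: Release Debrief, Release Check-in, Release Meeting, Compliance Briefing, Onboarding Demo.
Release Check-in starts after Release Debrief ends; Release Debrief is clear from here.
Release Meeting starts before Release Check-in ends → Release Check-in and Release Meeting overlap.
Compliance Briefing starts exactly when Release Check-in ends (back-to-back, no overlap); Release Check-in is clear from here.
Compliance Briefing starts before Release Meeting ends → Release Meeting and Compliance Briefing overlap.
Onboarding Demo starts after Release Meeting ends.
Onboarding Demo starts before Compliance Briefing ends → Compliance Briefing and Onboarding Demo overlap.
Overlapping pairs: Compliance Briefing & Onboarding Demo, Compliance Briefing & Release Meeting, Release Check-in & Release Meeting — 3 in total.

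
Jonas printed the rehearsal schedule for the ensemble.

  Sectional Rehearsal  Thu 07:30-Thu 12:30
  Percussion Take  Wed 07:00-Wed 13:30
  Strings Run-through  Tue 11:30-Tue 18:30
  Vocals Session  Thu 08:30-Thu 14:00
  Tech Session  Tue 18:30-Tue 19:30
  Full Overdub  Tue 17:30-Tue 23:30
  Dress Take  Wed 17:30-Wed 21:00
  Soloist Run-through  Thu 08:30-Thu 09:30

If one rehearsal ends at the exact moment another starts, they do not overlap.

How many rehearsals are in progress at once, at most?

3

Sort all start/end points and keep a running count:
Tue 11:30 start Strings Run-through → 1
Tue 17:30 start Full Overdub → 2
Tue 18:30 end Strings Run-through → 1
Tue 18:30 start Tech Session → 2
Tue 19:30 end Tech Session → 1
Tue 23:30 end Full Overdub → 0
Wed 07:00 start Percussion Take → 1
Wed 13:30 end Percussion Take → 0
Wed 17:30 start Dress Take → 1
Wed 21:00 end Dress Take → 0
Thu 07:30 start Sectional Rehearsal → 1
Thu 08:30 start Soloist Run-through → 2
Thu 08:30 start Vocals Session → 3
Thu 09:30 end Soloist Run-through → 2
Thu 12:30 end Sectional Rehearsal → 1
Thu 14:00 end Vocals Session → 0
Peak is 3, at Thu 08:30 (Sectional Rehearsal, Soloist Run-through, Vocals Session).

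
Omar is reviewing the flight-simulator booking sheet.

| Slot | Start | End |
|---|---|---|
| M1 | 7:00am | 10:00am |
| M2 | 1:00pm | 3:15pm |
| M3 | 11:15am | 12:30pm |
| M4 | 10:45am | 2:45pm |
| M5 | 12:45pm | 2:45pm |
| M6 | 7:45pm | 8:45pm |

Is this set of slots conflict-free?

Sorted by start: M1, M4, M3, M5, M2, M6.
M4 starts after M1 ends, so M1 has no further overlaps.
M3 starts before M4 ends → M4 and M3 overlap.
That's a conflict, so the schedule is not conflict-free.

No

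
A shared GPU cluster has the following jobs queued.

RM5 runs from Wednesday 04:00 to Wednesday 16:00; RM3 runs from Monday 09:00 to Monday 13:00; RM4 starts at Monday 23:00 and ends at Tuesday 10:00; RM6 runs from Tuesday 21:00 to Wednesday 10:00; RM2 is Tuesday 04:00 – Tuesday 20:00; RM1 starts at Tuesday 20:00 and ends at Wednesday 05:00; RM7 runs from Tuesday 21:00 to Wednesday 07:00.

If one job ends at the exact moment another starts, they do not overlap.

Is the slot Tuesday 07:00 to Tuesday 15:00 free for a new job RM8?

RM3: ends Monday 13:00 at or before RM8 starts Tuesday 07:00 → clear.
RM4: starts Monday 23:00 before RM8 ends Tuesday 15:00, and ends Tuesday 10:00 after RM8 starts Tuesday 07:00 → overlap.
RM2: starts Tuesday 04:00 before RM8 ends Tuesday 15:00, and ends Tuesday 20:00 after RM8 starts Tuesday 07:00 → overlap.
RM1: starts Tuesday 20:00 at or after RM8 ends Tuesday 15:00 → clear.
RM6: starts Tuesday 21:00 at or after RM8 ends Tuesday 15:00 → clear.
RM7: starts Tuesday 21:00 at or after RM8 ends Tuesday 15:00 → clear.
RM5: starts Wednesday 04:00 at or after RM8 ends Tuesday 15:00 → clear.
RM8 overlaps RM2, RM4.

No — it overlaps RM2, RM4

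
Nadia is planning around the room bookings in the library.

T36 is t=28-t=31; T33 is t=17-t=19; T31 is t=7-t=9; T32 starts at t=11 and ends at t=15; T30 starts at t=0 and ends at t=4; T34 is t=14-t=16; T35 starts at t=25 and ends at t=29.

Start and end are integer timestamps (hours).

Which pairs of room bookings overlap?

T32 & T34, T35 & T36

Sorted by start: T30, T31, T32, T34, T33, T35, T36.
T31 starts after T30 ends; T30 is clear from here.
T32 starts after T31 ends; T31 is clear from here.
T34 starts before T32 ends → T32 and T34 overlap.
T33 starts after T32 ends; T32 is clear from here.
T33 starts after T34 ends; T34 is clear from here.
T35 starts after T33 ends; T33 is clear from here.
T36 starts before T35 ends → T35 and T36 overlap.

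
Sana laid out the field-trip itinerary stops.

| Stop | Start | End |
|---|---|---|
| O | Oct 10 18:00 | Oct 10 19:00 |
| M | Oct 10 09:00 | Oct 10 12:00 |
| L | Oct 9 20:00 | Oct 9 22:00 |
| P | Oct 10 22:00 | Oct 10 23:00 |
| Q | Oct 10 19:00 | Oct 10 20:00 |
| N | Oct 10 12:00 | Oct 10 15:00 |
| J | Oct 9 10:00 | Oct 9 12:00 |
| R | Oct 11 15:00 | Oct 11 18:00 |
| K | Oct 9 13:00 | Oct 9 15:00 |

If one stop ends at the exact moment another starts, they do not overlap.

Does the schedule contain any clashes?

Sorted by start: J, K, L, M, N, O, Q, P, R.
K starts after J ends, so J has no further overlaps.
L starts after K ends, so K has no further overlaps.
M starts after L ends, so L has no further overlaps.
N starts exactly when M ends (back-to-back, no overlap), so M has no further overlaps.
O starts after N ends, so N has no further overlaps.
Q starts exactly when O ends (back-to-back, no overlap), so O has no further overlaps.
P starts after Q ends, so Q has no further overlaps.
R starts after P ends.
Every pair is clear; the schedule has no overlaps.

No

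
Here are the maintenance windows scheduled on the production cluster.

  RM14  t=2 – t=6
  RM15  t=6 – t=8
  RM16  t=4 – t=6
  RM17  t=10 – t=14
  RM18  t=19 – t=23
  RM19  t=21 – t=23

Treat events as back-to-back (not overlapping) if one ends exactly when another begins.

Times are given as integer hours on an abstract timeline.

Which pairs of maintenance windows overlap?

RM14 & RM16, RM18 & RM19

Sorted by start: RM14, RM16, RM15, RM17, RM18, RM19.
RM16 starts before RM14 ends → RM14 and RM16 overlap.
RM15 starts exactly when RM14 ends (back-to-back, no overlap) — done with RM14.
RM15 starts exactly when RM16 ends (back-to-back, no overlap) — done with RM16.
RM17 starts after RM15 ends — done with RM15.
RM18 starts after RM17 ends — done with RM17.
RM19 starts before RM18 ends → RM18 and RM19 overlap.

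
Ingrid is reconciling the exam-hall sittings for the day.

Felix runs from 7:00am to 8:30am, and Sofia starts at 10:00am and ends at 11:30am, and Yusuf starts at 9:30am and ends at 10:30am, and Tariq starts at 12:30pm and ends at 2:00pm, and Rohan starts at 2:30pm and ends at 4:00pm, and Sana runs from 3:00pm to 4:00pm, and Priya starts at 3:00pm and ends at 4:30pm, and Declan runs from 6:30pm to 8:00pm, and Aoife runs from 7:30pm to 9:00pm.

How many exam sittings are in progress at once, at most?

3

Sort all start/end points and keep a running count:
7:00am start Felix → 1
8:30am end Felix → 0
9:30am start Yusuf → 1
10:00am start Sofia → 2
10:30am end Yusuf → 1
11:30am end Sofia → 0
12:30pm start Tariq → 1
2:00pm end Tariq → 0
2:30pm start Rohan → 1
3:00pm start Priya → 2
3:00pm start Sana → 3
4:00pm end Rohan → 2
4:00pm end Sana → 1
4:30pm end Priya → 0
6:30pm start Declan → 1
7:30pm start Aoife → 2
8:00pm end Declan → 1
9:00pm end Aoife → 0
Peak is 3, at 3:00pm (Priya, Rohan, Sana).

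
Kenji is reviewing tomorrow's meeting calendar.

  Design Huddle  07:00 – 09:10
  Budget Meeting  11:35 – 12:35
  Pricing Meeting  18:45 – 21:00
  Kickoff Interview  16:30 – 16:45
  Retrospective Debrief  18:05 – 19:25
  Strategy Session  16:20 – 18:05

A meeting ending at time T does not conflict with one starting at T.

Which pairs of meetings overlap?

Sorted by start: Design Huddle, Budget Meeting, Strategy Session, Kickoff Interview, Retrospective Debrief, Pricing Meeting.
Budget Meeting starts after Design Huddle ends — done with Design Huddle.
Strategy Session starts after Budget Meeting ends — done with Budget Meeting.
Kickoff Interview starts before Strategy Session ends → Strategy Session and Kickoff Interview overlap.
Retrospective Debrief starts exactly when Strategy Session ends (back-to-back, no overlap) — done with Strategy Session.
Retrospective Debrief starts after Kickoff Interview ends — done with Kickoff Interview.
Pricing Meeting starts before Retrospective Debrief ends → Retrospective Debrief and Pricing Meeting overlap.

Kickoff Interview & Strategy Session, Pricing Meeting & Retrospective Debrief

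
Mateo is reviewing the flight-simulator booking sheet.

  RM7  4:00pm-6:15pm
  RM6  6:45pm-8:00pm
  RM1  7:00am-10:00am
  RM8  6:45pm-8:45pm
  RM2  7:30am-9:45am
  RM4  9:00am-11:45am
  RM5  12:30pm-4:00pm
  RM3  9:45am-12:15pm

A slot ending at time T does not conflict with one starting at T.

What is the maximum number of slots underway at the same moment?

Sweep the timeline, counting +1 at each start and −1 at each end (ends before starts at a tie):
7:00am start RM1 → 1
7:30am start RM2 → 2
9:00am start RM4 → 3
9:45am end RM2 → 2
9:45am start RM3 → 3
10:00am end RM1 → 2
11:45am end RM4 → 1
12:15pm end RM3 → 0
12:30pm start RM5 → 1
4:00pm end RM5 → 0
4:00pm start RM7 → 1
6:15pm end RM7 → 0
6:45pm start RM6 → 1
6:45pm start RM8 → 2
8:00pm end RM6 → 1
8:45pm end RM8 → 0
Peak is 3, at 9:00am (RM1, RM2, RM4).

3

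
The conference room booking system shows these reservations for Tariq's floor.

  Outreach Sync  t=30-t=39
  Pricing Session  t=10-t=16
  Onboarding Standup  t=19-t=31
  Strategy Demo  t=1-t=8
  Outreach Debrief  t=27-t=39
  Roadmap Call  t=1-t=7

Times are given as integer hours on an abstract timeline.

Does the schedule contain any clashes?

Yes

Sorted by start: Strategy Demo, Roadmap Call, Pricing Session, Onboarding Standup, Outreach Debrief, Outreach Sync.
Roadmap Call starts before Strategy Demo ends → Strategy Demo and Roadmap Call overlap.
That's a conflict, so the schedule is not conflict-free.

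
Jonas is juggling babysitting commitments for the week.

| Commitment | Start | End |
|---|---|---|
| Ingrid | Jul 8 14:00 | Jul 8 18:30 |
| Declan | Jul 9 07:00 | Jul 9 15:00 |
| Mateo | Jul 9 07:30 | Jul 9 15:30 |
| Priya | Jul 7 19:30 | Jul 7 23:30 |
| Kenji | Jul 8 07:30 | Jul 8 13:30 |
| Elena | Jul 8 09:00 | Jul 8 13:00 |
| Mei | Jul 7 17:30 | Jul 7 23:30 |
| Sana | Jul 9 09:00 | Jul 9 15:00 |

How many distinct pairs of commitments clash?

5

Sorted by start: Mei, Priya, Kenji, Elena, Ingrid, Declan, Mateo, Sana.
Priya starts before Mei ends → Mei and Priya overlap.
Kenji starts after Mei ends, so nothing later overlaps Mei either.
Kenji starts after Priya ends, so nothing later overlaps Priya either.
Elena starts before Kenji ends → Kenji and Elena overlap.
Ingrid starts after Kenji ends, so nothing later overlaps Kenji either.
Ingrid starts after Elena ends, so nothing later overlaps Elena either.
Declan starts after Ingrid ends, so nothing later overlaps Ingrid either.
Mateo starts before Declan ends → Declan and Mateo overlap.
Sana starts before Declan ends → Declan and Sana overlap.
Sana starts before Mateo ends → Mateo and Sana overlap.
Overlapping pairs: Declan & Mateo, Declan & Sana, Elena & Kenji, Mateo & Sana, Mei & Priya — 5 in total.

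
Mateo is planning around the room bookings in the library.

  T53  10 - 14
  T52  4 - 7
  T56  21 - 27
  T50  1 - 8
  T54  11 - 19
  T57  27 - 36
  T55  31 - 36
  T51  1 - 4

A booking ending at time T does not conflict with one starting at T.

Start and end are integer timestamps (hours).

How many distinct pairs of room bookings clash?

Check each pair: they overlap iff neither finishes before the other starts.
Sorted by start: T50, T51, T52, T53, T54, T56, T57, T55.
T51 starts before T50 ends → T50 and T51 overlap.
T52 starts before T50 ends → T50 and T52 overlap.
T53 starts after T50 ends — done with T50.
T52 starts exactly when T51 ends (back-to-back, no overlap) — done with T51.
T53 starts after T52 ends — done with T52.
T54 starts before T53 ends → T53 and T54 overlap.
T56 starts after T53 ends — done with T53.
T56 starts after T54 ends — done with T54.
T57 starts exactly when T56 ends (back-to-back, no overlap) — done with T56.
T55 starts before T57 ends → T57 and T55 overlap.
Overlapping pairs: T50 & T51, T50 & T52, T53 & T54, T55 & T57 — 4 in total.

4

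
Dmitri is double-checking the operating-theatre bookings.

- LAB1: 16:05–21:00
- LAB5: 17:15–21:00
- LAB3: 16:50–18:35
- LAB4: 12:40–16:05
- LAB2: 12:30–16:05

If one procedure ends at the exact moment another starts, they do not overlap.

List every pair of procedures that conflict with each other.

LAB1 & LAB3, LAB1 & LAB5, LAB2 & LAB4, LAB3 & LAB5

Sorted by start: LAB2, LAB4, LAB1, LAB3, LAB5.
LAB4 starts before LAB2 ends → LAB2 and LAB4 overlap.
LAB1 starts exactly when LAB2 ends (back-to-back, no overlap); LAB2 is clear from here.
LAB1 starts exactly when LAB4 ends (back-to-back, no overlap); LAB4 is clear from here.
LAB3 starts before LAB1 ends → LAB1 and LAB3 overlap.
LAB5 starts before LAB1 ends → LAB1 and LAB5 overlap.
LAB5 starts before LAB3 ends → LAB3 and LAB5 overlap.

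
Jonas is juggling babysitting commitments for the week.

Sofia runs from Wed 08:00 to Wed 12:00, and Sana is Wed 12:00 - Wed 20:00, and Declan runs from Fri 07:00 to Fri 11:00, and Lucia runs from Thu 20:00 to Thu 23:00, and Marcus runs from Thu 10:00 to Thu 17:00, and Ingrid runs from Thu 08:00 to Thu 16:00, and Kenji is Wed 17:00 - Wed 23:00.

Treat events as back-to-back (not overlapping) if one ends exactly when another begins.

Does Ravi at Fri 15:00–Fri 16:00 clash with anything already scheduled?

Sofia: ends Wed 12:00 at or before Ravi starts Fri 15:00 → clear.
Sana: ends Wed 20:00 at or before Ravi starts Fri 15:00 → clear.
Kenji: ends Wed 23:00 at or before Ravi starts Fri 15:00 → clear.
Ingrid: ends Thu 16:00 at or before Ravi starts Fri 15:00 → clear.
Marcus: ends Thu 17:00 at or before Ravi starts Fri 15:00 → clear.
Lucia: ends Thu 23:00 at or before Ravi starts Fri 15:00 → clear.
Declan: ends Fri 11:00 at or before Ravi starts Fri 15:00 → clear.

No — it doesn't clash with anything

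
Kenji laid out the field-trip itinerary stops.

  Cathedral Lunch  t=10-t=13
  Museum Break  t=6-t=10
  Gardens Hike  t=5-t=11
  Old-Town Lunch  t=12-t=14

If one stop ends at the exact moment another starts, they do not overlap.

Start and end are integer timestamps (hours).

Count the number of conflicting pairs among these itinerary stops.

Sorted by start: Gardens Hike, Museum Break, Cathedral Lunch, Old-Town Lunch.
Museum Break starts before Gardens Hike ends → Gardens Hike and Museum Break overlap.
Cathedral Lunch starts before Gardens Hike ends → Gardens Hike and Cathedral Lunch overlap.
Old-Town Lunch starts after Gardens Hike ends.
Cathedral Lunch starts exactly when Museum Break ends (back-to-back, no overlap), so nothing later overlaps Museum Break either.
Old-Town Lunch starts before Cathedral Lunch ends → Cathedral Lunch and Old-Town Lunch overlap.
Overlapping pairs: Cathedral Lunch & Gardens Hike, Cathedral Lunch & Old-Town Lunch, Gardens Hike & Museum Break — 3 in total.

3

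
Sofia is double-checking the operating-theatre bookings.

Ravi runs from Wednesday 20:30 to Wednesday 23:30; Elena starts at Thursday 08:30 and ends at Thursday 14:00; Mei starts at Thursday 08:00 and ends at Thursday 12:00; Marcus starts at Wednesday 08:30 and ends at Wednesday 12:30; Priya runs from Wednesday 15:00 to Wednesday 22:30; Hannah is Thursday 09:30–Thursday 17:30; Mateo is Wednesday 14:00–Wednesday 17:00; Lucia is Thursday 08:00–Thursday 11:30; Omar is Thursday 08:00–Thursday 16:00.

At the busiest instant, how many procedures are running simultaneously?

5

Walk through starts and ends in time order (an end at T is processed before a start at T):
Wednesday 08:30 start Marcus → 1
Wednesday 12:30 end Marcus → 0
Wednesday 14:00 start Mateo → 1
Wednesday 15:00 start Priya → 2
Wednesday 17:00 end Mateo → 1
Wednesday 20:30 start Ravi → 2
Wednesday 22:30 end Priya → 1
Wednesday 23:30 end Ravi → 0
Thursday 08:00 start Lucia → 1
Thursday 08:00 start Mei → 2
Thursday 08:00 start Omar → 3
Thursday 08:30 start Elena → 4
Thursday 09:30 start Hannah → 5
Thursday 11:30 end Lucia → 4
Thursday 12:00 end Mei → 3
Thursday 14:00 end Elena → 2
Thursday 16:00 end Omar → 1
Thursday 17:30 end Hannah → 0
Peak is 5, at Thursday 09:30 (Elena, Hannah, Lucia, Mei, Omar).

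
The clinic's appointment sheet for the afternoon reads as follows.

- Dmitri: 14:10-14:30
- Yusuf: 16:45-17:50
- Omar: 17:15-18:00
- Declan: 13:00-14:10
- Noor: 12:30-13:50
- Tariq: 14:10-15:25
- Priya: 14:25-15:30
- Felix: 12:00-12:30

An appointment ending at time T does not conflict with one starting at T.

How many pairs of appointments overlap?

5

Sorted by start: Felix, Noor, Declan, Tariq, Dmitri, Priya, Yusuf, Omar.
Noor starts exactly when Felix ends (back-to-back, no overlap), so Felix has no further overlaps.
Declan starts before Noor ends → Noor and Declan overlap.
Tariq starts after Noor ends, so Noor has no further overlaps.
Tariq starts exactly when Declan ends (back-to-back, no overlap), so Declan has no further overlaps.
Dmitri starts before Tariq ends → Tariq and Dmitri overlap.
Priya starts before Tariq ends → Tariq and Priya overlap.
Yusuf starts after Tariq ends, so Tariq has no further overlaps.
Priya starts before Dmitri ends → Dmitri and Priya overlap.
Yusuf starts after Dmitri ends, so Dmitri has no further overlaps.
Yusuf starts after Priya ends, so Priya has no further overlaps.
Omar starts before Yusuf ends → Yusuf and Omar overlap.
Overlapping pairs: Declan & Noor, Dmitri & Priya, Dmitri & Tariq, Omar & Yusuf, Priya & Tariq — 5 in total.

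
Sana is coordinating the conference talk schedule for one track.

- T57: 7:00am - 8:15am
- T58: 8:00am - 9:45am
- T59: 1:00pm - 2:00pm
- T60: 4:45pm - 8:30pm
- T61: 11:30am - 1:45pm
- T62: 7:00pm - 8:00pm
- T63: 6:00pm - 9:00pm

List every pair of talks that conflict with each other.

T57 & T58, T59 & T61, T60 & T62, T60 & T63, T62 & T63

Sorted by start: T57, T58, T61, T59, T60, T63, T62.
T58 starts before T57 ends → T57 and T58 overlap.
T61 starts after T57 ends; T57 is clear from here.
T61 starts after T58 ends; T58 is clear from here.
T59 starts before T61 ends → T61 and T59 overlap.
T60 starts after T61 ends; T61 is clear from here.
T60 starts after T59 ends; T59 is clear from here.
T63 starts before T60 ends → T60 and T63 overlap.
T62 starts before T60 ends → T60 and T62 overlap.
T62 starts before T63 ends → T63 and T62 overlap.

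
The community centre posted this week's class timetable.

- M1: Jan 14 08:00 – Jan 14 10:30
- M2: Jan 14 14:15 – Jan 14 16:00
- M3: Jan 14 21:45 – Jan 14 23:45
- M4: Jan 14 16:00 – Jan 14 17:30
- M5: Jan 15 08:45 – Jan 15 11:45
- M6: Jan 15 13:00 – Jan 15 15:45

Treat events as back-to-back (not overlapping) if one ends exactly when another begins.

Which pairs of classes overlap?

none

Sorted by start: M1, M2, M4, M3, M5, M6.
M2 starts after M1 ends, so nothing later overlaps M1 either.
M4 starts exactly when M2 ends (back-to-back, no overlap), so nothing later overlaps M2 either.
M3 starts after M4 ends, so nothing later overlaps M4 either.
M5 starts after M3 ends, so nothing later overlaps M3 either.
M6 starts after M5 ends.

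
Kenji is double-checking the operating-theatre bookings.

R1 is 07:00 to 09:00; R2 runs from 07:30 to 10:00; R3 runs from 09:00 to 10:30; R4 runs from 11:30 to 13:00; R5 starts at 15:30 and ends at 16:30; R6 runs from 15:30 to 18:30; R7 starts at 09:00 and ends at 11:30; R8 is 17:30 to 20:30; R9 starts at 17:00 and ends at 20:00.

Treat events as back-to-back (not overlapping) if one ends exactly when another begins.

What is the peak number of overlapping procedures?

3

Sort all start/end points and keep a running count:
07:00 start R1 → 1
07:30 start R2 → 2
09:00 end R1 → 1
09:00 start R3 → 2
09:00 start R7 → 3
10:00 end R2 → 2
10:30 end R3 → 1
11:30 end R7 → 0
11:30 start R4 → 1
13:00 end R4 → 0
15:30 start R5 → 1
15:30 start R6 → 2
16:30 end R5 → 1
17:00 start R9 → 2
17:30 start R8 → 3
18:30 end R6 → 2
20:00 end R9 → 1
20:30 end R8 → 0
Peak is 3, at 09:00 (R2, R3, R7).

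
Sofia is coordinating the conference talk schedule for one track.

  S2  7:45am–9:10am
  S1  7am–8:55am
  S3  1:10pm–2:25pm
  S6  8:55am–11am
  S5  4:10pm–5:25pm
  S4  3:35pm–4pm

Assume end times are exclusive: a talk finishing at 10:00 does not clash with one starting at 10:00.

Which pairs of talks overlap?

Check each pair: they overlap iff neither finishes before the other starts.
Sorted by start: S1, S2, S6, S3, S4, S5.
S2 starts before S1 ends → S1 and S2 overlap.
S6 starts exactly when S1 ends (back-to-back, no overlap); S1 is clear from here.
S6 starts before S2 ends → S2 and S6 overlap.
S3 starts after S2 ends; S2 is clear from here.
S3 starts after S6 ends; S6 is clear from here.
S4 starts after S3 ends; S3 is clear from here.
S5 starts after S4 ends.

S1 & S2, S2 & S6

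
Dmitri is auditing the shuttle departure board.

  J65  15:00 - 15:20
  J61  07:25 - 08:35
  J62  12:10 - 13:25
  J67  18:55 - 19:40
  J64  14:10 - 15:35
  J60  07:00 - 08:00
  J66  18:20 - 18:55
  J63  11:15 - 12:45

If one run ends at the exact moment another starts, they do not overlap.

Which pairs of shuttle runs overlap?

J60 & J61, J62 & J63, J64 & J65

Check each pair: they overlap iff neither finishes before the other starts.
Sorted by start: J60, J61, J63, J62, J64, J65, J66, J67.
J61 starts before J60 ends → J60 and J61 overlap.
J63 starts after J60 ends, so nothing later overlaps J60 either.
J63 starts after J61 ends, so nothing later overlaps J61 either.
J62 starts before J63 ends → J63 and J62 overlap.
J64 starts after J63 ends, so nothing later overlaps J63 either.
J64 starts after J62 ends, so nothing later overlaps J62 either.
J65 starts before J64 ends → J64 and J65 overlap.
J66 starts after J64 ends, so nothing later overlaps J64 either.
J66 starts after J65 ends, so nothing later overlaps J65 either.
J67 starts exactly when J66 ends (back-to-back, no overlap).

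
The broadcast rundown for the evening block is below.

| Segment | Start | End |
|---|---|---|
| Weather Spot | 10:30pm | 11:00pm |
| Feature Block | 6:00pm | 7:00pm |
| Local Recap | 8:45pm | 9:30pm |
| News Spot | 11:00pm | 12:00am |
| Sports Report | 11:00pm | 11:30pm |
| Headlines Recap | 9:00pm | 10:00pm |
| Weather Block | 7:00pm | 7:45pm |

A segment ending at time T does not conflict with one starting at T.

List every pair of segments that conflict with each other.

Sorted by start: Feature Block, Weather Block, Local Recap, Headlines Recap, Weather Spot, Sports Report, News Spot.
Weather Block starts exactly when Feature Block ends (back-to-back, no overlap), so nothing later overlaps Feature Block either.
Local Recap starts after Weather Block ends, so nothing later overlaps Weather Block either.
Headlines Recap starts before Local Recap ends → Local Recap and Headlines Recap overlap.
Weather Spot starts after Local Recap ends, so nothing later overlaps Local Recap either.
Weather Spot starts after Headlines Recap ends, so nothing later overlaps Headlines Recap either.
Sports Report starts exactly when Weather Spot ends (back-to-back, no overlap), so nothing later overlaps Weather Spot either.
News Spot starts before Sports Report ends → Sports Report and News Spot overlap.

Headlines Recap & Local Recap, News Spot & Sports Report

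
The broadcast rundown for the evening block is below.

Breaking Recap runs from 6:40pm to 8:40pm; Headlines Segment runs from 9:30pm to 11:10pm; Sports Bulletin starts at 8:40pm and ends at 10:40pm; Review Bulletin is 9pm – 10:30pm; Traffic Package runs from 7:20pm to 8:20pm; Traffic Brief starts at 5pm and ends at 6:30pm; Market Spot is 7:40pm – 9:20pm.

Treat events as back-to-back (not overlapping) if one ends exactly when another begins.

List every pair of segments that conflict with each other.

Breaking Recap & Market Spot, Breaking Recap & Traffic Package, Headlines Segment & Review Bulletin, Headlines Segment & Sports Bulletin, Market Spot & Review Bulletin, Market Spot & Sports Bulletin, Market Spot & Traffic Package, Review Bulletin & Sports Bulletin

Sorted by start: Traffic Brief, Breaking Recap, Traffic Package, Market Spot, Sports Bulletin, Review Bulletin, Headlines Segment.
Breaking Recap starts after Traffic Brief ends — done with Traffic Brief.
Traffic Package starts before Breaking Recap ends → Breaking Recap and Traffic Package overlap.
Market Spot starts before Breaking Recap ends → Breaking Recap and Market Spot overlap.
Sports Bulletin starts exactly when Breaking Recap ends (back-to-back, no overlap) — done with Breaking Recap.
Market Spot starts before Traffic Package ends → Traffic Package and Market Spot overlap.
Sports Bulletin starts after Traffic Package ends — done with Traffic Package.
Sports Bulletin starts before Market Spot ends → Market Spot and Sports Bulletin overlap.
Review Bulletin starts before Market Spot ends → Market Spot and Review Bulletin overlap.
Headlines Segment starts after Market Spot ends.
Review Bulletin starts before Sports Bulletin ends → Sports Bulletin and Review Bulletin overlap.
Headlines Segment starts before Sports Bulletin ends → Sports Bulletin and Headlines Segment overlap.
Headlines Segment starts before Review Bulletin ends → Review Bulletin and Headlines Segment overlap.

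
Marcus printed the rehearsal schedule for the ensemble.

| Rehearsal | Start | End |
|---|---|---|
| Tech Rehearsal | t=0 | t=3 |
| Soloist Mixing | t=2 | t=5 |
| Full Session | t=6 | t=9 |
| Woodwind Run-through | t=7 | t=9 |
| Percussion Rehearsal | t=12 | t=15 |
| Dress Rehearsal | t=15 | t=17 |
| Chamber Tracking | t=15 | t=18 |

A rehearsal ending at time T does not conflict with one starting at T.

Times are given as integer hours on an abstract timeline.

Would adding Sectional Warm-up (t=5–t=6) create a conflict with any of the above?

No — it doesn't clash with anything

Tech Rehearsal: ends t=3 at or before Sectional Warm-up starts t=5 → clear.
Soloist Mixing: ends t=5 at or before Sectional Warm-up starts t=5 → clear.
Full Session: starts t=6 at or after Sectional Warm-up ends t=6 → clear.
Woodwind Run-through: starts t=7 at or after Sectional Warm-up ends t=6 → clear.
Percussion Rehearsal: starts t=12 at or after Sectional Warm-up ends t=6 → clear.
Dress Rehearsal: starts t=15 at or after Sectional Warm-up ends t=6 → clear.
Chamber Tracking: starts t=15 at or after Sectional Warm-up ends t=6 → clear.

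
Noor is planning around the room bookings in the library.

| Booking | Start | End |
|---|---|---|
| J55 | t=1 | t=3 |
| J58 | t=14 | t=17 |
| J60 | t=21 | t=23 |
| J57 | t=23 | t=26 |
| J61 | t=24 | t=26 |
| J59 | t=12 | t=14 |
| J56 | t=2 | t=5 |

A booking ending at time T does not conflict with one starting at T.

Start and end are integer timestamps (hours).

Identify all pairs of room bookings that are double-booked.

J55 & J56, J57 & J61

Sorted by start: J55, J56, J59, J58, J60, J57, J61.
J56 starts before J55 ends → J55 and J56 overlap.
J59 starts after J55 ends, so nothing later overlaps J55 either.
J59 starts after J56 ends, so nothing later overlaps J56 either.
J58 starts exactly when J59 ends (back-to-back, no overlap), so nothing later overlaps J59 either.
J60 starts after J58 ends, so nothing later overlaps J58 either.
J57 starts exactly when J60 ends (back-to-back, no overlap), so nothing later overlaps J60 either.
J61 starts before J57 ends → J57 and J61 overlap.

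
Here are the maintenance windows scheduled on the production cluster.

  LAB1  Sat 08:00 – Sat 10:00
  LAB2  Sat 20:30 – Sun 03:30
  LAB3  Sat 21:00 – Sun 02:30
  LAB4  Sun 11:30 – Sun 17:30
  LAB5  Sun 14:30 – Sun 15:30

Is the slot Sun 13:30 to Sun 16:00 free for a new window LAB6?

No — it overlaps LAB4, LAB5

LAB1: ends Sat 10:00 at or before LAB6 starts Sun 13:30 → clear.
LAB2: ends Sun 03:30 at or before LAB6 starts Sun 13:30 → clear.
LAB3: ends Sun 02:30 at or before LAB6 starts Sun 13:30 → clear.
LAB4: starts Sun 11:30 before LAB6 ends Sun 16:00, and ends Sun 17:30 after LAB6 starts Sun 13:30 → overlap.
LAB5: starts Sun 14:30 before LAB6 ends Sun 16:00, and ends Sun 15:30 after LAB6 starts Sun 13:30 → overlap.
LAB6 overlaps LAB4, LAB5.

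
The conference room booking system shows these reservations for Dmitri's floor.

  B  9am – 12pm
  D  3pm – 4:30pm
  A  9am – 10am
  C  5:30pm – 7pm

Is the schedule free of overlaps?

Two intervals overlap when each starts before the other ends.
Sorted by start: A, B, D, C.
B starts before A ends → A and B overlap.
That's a conflict, so the schedule is not conflict-free.

No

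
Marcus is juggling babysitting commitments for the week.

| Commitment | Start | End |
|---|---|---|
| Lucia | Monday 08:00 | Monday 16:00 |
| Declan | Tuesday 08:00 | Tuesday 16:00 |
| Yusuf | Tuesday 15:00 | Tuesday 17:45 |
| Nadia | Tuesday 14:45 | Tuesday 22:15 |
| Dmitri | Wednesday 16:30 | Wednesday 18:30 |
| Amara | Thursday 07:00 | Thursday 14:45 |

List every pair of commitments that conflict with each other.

Sorted by start: Lucia, Declan, Nadia, Yusuf, Dmitri, Amara.
Declan starts after Lucia ends, so nothing later overlaps Lucia either.
Nadia starts before Declan ends → Declan and Nadia overlap.
Yusuf starts before Declan ends → Declan and Yusuf overlap.
Dmitri starts after Declan ends, so nothing later overlaps Declan either.
Yusuf starts before Nadia ends → Nadia and Yusuf overlap.
Dmitri starts after Nadia ends, so nothing later overlaps Nadia either.
Dmitri starts after Yusuf ends, so nothing later overlaps Yusuf either.
Amara starts after Dmitri ends.

Declan & Nadia, Declan & Yusuf, Nadia & Yusuf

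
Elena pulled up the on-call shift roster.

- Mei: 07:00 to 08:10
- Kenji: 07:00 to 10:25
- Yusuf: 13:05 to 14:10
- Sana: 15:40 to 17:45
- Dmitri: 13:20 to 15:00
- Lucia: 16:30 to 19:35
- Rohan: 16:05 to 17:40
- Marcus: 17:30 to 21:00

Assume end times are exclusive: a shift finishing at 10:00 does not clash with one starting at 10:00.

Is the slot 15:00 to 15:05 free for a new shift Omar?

Mei: ends 08:10 at or before Omar starts 15:00 → clear.
Kenji: ends 10:25 at or before Omar starts 15:00 → clear.
Yusuf: ends 14:10 at or before Omar starts 15:00 → clear.
Dmitri: ends 15:00 at or before Omar starts 15:00 → clear.
Sana: starts 15:40 at or after Omar ends 15:05 → clear.
Rohan: starts 16:05 at or after Omar ends 15:05 → clear.
Lucia: starts 16:30 at or after Omar ends 15:05 → clear.
Marcus: starts 17:30 at or after Omar ends 15:05 → clear.

Yes — the slot is free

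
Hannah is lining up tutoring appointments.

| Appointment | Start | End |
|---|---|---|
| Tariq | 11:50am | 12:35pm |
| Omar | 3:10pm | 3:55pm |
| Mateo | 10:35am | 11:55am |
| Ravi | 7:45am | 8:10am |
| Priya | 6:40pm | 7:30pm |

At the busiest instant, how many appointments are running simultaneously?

2

Sort all start/end points and keep a running count:
7:45am start Ravi → 1
8:10am end Ravi → 0
10:35am start Mateo → 1
11:50am start Tariq → 2
11:55am end Mateo → 1
12:35pm end Tariq → 0
3:10pm start Omar → 1
3:55pm end Omar → 0
6:40pm start Priya → 1
7:30pm end Priya → 0
Peak is 2, at 11:50am (Mateo, Tariq).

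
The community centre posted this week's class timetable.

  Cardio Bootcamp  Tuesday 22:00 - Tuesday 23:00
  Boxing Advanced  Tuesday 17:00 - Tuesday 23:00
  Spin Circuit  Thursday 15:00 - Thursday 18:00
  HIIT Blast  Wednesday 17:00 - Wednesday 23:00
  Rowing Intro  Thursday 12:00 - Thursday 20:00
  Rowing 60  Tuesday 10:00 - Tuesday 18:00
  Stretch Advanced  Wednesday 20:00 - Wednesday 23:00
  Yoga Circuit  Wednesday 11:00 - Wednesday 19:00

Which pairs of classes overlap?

Check each pair: they overlap iff neither finishes before the other starts.
Sorted by start: Rowing 60, Boxing Advanced, Cardio Bootcamp, Yoga Circuit, HIIT Blast, Stretch Advanced, Rowing Intro, Spin Circuit.
Boxing Advanced starts before Rowing 60 ends → Rowing 60 and Boxing Advanced overlap.
Cardio Bootcamp starts after Rowing 60 ends, so nothing later overlaps Rowing 60 either.
Cardio Bootcamp starts before Boxing Advanced ends → Boxing Advanced and Cardio Bootcamp overlap.
Yoga Circuit starts after Boxing Advanced ends, so nothing later overlaps Boxing Advanced either.
Yoga Circuit starts after Cardio Bootcamp ends, so nothing later overlaps Cardio Bootcamp either.
HIIT Blast starts before Yoga Circuit ends → Yoga Circuit and HIIT Blast overlap.
Stretch Advanced starts after Yoga Circuit ends, so nothing later overlaps Yoga Circuit either.
Stretch Advanced starts before HIIT Blast ends → HIIT Blast and Stretch Advanced overlap.
Rowing Intro starts after HIIT Blast ends, so nothing later overlaps HIIT Blast either.
Rowing Intro starts after Stretch Advanced ends, so nothing later overlaps Stretch Advanced either.
Spin Circuit starts before Rowing Intro ends → Rowing Intro and Spin Circuit overlap.

Boxing Advanced & Cardio Bootcamp, Boxing Advanced & Rowing 60, HIIT Blast & Stretch Advanced, HIIT Blast & Yoga Circuit, Rowing Intro & Spin Circuit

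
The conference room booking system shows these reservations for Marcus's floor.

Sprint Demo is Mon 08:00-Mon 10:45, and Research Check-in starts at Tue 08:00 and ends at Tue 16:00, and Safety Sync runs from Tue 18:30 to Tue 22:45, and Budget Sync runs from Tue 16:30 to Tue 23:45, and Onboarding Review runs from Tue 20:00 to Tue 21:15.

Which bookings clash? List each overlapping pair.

Budget Sync & Onboarding Review, Budget Sync & Safety Sync, Onboarding Review & Safety Sync

Check each pair: they overlap iff neither finishes before the other starts.
Sorted by start: Sprint Demo, Research Check-in, Budget Sync, Safety Sync, Onboarding Review.
Research Check-in starts after Sprint Demo ends, so Sprint Demo has no further overlaps.
Budget Sync starts after Research Check-in ends, so Research Check-in has no further overlaps.
Safety Sync starts before Budget Sync ends → Budget Sync and Safety Sync overlap.
Onboarding Review starts before Budget Sync ends → Budget Sync and Onboarding Review overlap.
Onboarding Review starts before Safety Sync ends → Safety Sync and Onboarding Review overlap.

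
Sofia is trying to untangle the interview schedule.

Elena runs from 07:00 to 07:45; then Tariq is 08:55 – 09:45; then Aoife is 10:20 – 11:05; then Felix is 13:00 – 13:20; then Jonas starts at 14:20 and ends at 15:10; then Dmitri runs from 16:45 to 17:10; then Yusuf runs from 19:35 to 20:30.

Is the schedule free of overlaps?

Sorted by start: Elena, Tariq, Aoife, Felix, Jonas, Dmitri, Yusuf.
Tariq starts after Elena ends, so Elena has no further overlaps.
Aoife starts after Tariq ends, so Tariq has no further overlaps.
Felix starts after Aoife ends, so Aoife has no further overlaps.
Jonas starts after Felix ends, so Felix has no further overlaps.
Dmitri starts after Jonas ends, so Jonas has no further overlaps.
Yusuf starts after Dmitri ends.
Every pair is clear; the schedule has no overlaps.

Yes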